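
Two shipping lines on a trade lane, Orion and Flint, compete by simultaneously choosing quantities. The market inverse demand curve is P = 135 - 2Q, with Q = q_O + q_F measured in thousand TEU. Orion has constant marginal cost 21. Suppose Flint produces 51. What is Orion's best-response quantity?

3

With the rival's output fixed at 51, Orion's profit is π_O = (135 - 2·51 - 2q_O)q_O - (21q_O) = (33 - 2q_O)q_O - (21q_O).
∂π_O/∂q_O = 12 - 4q_O = 0, so q_O = 3.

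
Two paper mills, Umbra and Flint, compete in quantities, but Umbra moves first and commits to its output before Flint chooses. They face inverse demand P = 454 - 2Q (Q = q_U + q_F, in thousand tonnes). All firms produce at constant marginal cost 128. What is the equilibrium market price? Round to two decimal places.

209.50

The follower Flint best-responds to any q_U: π_F = (454 - 2Q)q_F - 128q_F.
∂π_F/∂q_F = 326 - 2q_U - 4q_F = 0 gives the reaction function q_F = (326 - 2q_U)/4.
Umbra substitutes q_F(q_U) into its own profit: π_U = q_U(454 - 2q_U - (326 - 2q_U)/2) - 128q_U = (291 - q_U)q_U - 128q_U.
Leader FOC: 163 - 2q_U = 0, so q_U = 163/2.
Then q_F = (326 - 2·(163/2))/4 = 163/4.
Total output Q = 489/4, so price P = 454 - 2·(489/4) = 419/2.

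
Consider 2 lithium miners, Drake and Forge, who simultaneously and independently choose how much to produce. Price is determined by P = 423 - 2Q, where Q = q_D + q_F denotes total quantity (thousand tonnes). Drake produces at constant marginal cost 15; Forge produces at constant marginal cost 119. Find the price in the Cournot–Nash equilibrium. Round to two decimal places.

185.67

Drake's profit: π_D = (423 - 2Q)q_D - (15q_D). Setting ∂π_D/∂q_D = 0: 408 - 4q_D - 2(q_F) = 0.
Forge's first-order condition: 304 - 4q_F - 2(q_D) = 0.
Best responses: q_D = (408 - 2q_F)/4, q_F = (304 - 2q_D)/4.
Solving the pair: q_D = 256/3, q_F = 100/3.
Total output Q = 356/3, so price P = 423 - 2·(356/3) = 557/3.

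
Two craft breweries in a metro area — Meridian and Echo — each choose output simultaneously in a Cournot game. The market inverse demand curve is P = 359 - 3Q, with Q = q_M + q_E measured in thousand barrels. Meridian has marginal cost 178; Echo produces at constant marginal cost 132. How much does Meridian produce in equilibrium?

Meridian's profit: π_M = (359 - 3Q)q_M - (178q_M). Setting ∂π_M/∂q_M = 0: 181 - 6q_M - 3(q_E) = 0.
Echo's first-order condition: 227 - 6q_E - 3(q_M) = 0.
Rearranging gives the reaction functions q_M = (181 - 3q_E)/6 and q_E = (227 - 3q_M)/6.
Solving the pair: q_M = 15, q_E = 91/3.

15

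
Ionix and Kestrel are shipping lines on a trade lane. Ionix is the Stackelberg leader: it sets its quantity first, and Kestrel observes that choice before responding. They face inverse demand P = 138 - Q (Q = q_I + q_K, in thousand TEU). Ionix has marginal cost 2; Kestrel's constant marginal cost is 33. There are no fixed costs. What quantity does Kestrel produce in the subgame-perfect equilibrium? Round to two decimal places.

10.75

Solve by backward induction. Given q_I, the follower Kestrel maximises π_K = (138 - q_I - q_K)q_K - 33q_K.
Setting the follower's marginal profit to zero, 105 - q_I - 2q_K = 0, i.e. q_K = (105 - q_I)/2.
Ionix substitutes q_K(q_I) into its own profit: π_I = q_I(138 - q_I - (105 - q_I)/2) - 2q_I = (171/2 - (1/2)q_I)q_I - 2q_I.
The leader's first-order condition 167/2 - q_I = 0 yields q_I = 167/2.
Then q_K = (105 - 167/2)/2 = 43/4.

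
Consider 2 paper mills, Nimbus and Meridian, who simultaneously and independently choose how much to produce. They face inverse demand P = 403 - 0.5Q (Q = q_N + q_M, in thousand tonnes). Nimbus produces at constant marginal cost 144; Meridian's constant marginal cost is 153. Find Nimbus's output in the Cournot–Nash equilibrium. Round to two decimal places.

Nimbus's profit: π_N = (403 - 0.5Q)q_N - (144q_N). Setting ∂π_N/∂q_N = 0: 259 - q_N - (1/2)(q_M) = 0.
Meridian's profit: π_M = (403 - 0.5Q)q_M - (153q_M). Setting ∂π_M/∂q_M = 0: 250 - q_M - (1/2)(q_N) = 0.
So q_N = (259 - (1/2)q_M) and q_M = (250 - (1/2)q_N).
Solving the pair: q_N = 536/3, q_M = 482/3.

178.67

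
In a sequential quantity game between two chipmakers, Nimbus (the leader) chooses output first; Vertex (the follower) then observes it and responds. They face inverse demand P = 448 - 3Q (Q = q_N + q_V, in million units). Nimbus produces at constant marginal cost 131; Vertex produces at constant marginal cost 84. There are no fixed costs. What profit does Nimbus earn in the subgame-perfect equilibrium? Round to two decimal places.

The follower Vertex best-responds to any q_N: π_V = (448 - 3Q)q_V - 84q_V.
∂π_V/∂q_V = 364 - 3q_N - 6q_V = 0 gives the reaction function q_V = (364 - 3q_N)/6.
The leader anticipates this reaction. Substituting into P = 448 - 3Q gives P = 266 - (3/2)q_N, so π_N = (266 - (3/2)q_N)q_N - 131q_N.
Maximising: ∂π_N/∂q_N = 135 - 3q_N = 0, giving q_N = 45.
Then q_V = (364 - 3·45)/6 = 229/6.
Price P = 448 - 3·(499/6) = 397/2.
Nimbus's profit: (397/2 - 131)·45 = 3037.5000.

3037.50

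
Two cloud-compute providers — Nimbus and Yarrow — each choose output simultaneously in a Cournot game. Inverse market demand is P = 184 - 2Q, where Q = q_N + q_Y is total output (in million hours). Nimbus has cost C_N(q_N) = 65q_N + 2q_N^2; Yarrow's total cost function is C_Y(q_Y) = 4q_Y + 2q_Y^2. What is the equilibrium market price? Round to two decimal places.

Nimbus's profit: π_N = (184 - 2Q)q_N - (65q_N + 2q_N²). Setting ∂π_N/∂q_N = 0: 119 - 8q_N - 2(q_Y) = 0.
Yarrow's first-order condition: 180 - 8q_Y - 2(q_N) = 0.
Rearranging gives the reaction functions q_N = (119 - 2q_Y)/8 and q_Y = (180 - 2q_N)/8.
Solving the pair: q_N = 148/15, q_Y = 601/30.
Total output Q = 299/10, so price P = 184 - 2·(299/10) = 621/5.

124.20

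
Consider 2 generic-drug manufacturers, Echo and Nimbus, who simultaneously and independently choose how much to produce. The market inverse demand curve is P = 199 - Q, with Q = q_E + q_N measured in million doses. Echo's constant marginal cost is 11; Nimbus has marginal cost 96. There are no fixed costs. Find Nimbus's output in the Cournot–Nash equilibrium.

Echo's profit: π_E = (199 - Q)q_E - (11q_E). Setting ∂π_E/∂q_E = 0: 188 - 2q_E - (q_N) = 0.
Nimbus's first-order condition: 103 - 2q_N - (q_E) = 0.
So q_E = (188 - q_N)/2 and q_N = (103 - q_E)/2.
Solving the pair: q_E = 91, q_N = 6.

6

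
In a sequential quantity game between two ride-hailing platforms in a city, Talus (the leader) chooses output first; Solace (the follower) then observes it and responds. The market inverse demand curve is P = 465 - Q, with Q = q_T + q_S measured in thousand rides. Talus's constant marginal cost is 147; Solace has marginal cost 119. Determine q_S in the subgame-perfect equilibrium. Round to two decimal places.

100.50

The follower Solace best-responds to any q_T: π_S = (465 - Q)q_S - 119q_S.
Follower FOC: 346 - q_T - 2q_S = 0, so q_S(q_T) = (346 - q_T)/2.
Talus substitutes q_S(q_T) into its own profit: π_T = q_T(465 - q_T - (346 - q_T)/2) - 147q_T = (292 - (1/2)q_T)q_T - 147q_T.
The leader's first-order condition 145 - q_T = 0 yields q_T = 145.
Then q_S = (346 - 145)/2 = 201/2.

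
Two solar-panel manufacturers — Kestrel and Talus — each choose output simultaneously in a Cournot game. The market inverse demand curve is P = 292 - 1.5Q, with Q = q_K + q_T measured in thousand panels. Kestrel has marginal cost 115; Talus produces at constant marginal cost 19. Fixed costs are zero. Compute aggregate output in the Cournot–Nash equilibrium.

100

Kestrel's profit: π_K = (292 - 1.5Q)q_K - (115q_K). Setting ∂π_K/∂q_K = 0: 177 - 3q_K - (3/2)(q_T) = 0.
Talus's profit: π_T = (292 - 1.5Q)q_T - (19q_T). Setting ∂π_T/∂q_T = 0: 273 - 3q_T - (3/2)(q_K) = 0.
Best responses: q_K = (177 - (3/2)q_T)/3, q_T = (273 - (3/2)q_K)/3.
Solving the pair: q_K = 18, q_T = 82.
Total output Q = 18 + 82 = 100.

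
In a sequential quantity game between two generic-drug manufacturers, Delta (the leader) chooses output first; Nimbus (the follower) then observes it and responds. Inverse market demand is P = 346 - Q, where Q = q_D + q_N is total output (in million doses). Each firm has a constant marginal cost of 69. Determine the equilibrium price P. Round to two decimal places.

Solve by backward induction. Given q_D, the follower Nimbus maximises π_N = (346 - q_D - q_N)q_N - 69q_N.
∂π_N/∂q_N = 277 - q_D - 2q_N = 0 gives the reaction function q_N = (277 - q_D)/2.
Delta substitutes q_N(q_D) into its own profit: π_D = q_D(346 - q_D - (277 - q_D)/2) - 69q_D = (415/2 - (1/2)q_D)q_D - 69q_D.
The leader's first-order condition 277/2 - q_D = 0 yields q_D = 277/2.
Then q_N = (277 - 277/2)/2 = 277/4.
Total output Q = 831/4, so price P = 346 - 831/4 = 553/4.

138.25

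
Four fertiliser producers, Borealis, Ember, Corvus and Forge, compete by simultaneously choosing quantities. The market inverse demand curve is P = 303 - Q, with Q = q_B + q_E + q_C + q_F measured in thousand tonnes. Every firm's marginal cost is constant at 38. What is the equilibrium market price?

A representative firm's profit is π_i = q_i(303 - Q) - 38q_i.
Setting ∂π_i/∂q_i = 0 with rivals' quantities fixed: 265 - 2q_i - Σ_{j≠i} q_j = 0.
With identical firms every q_j equals q_i, so Σ_{j≠i} q_j = 3q_i and 265 = 5q_i, giving q_i = 53.
Total output Q = 212, so price P = 303 - 212 = 91.

91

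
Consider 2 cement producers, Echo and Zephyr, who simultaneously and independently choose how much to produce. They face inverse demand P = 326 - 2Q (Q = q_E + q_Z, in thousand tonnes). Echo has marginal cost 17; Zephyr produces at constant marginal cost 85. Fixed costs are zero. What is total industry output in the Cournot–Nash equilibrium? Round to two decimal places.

91.67

Echo's profit: π_E = (326 - 2Q)q_E - (17q_E). Setting ∂π_E/∂q_E = 0: 309 - 4q_E - 2(q_Z) = 0.
Zephyr's profit: π_Z = (326 - 2Q)q_Z - (85q_Z). Setting ∂π_Z/∂q_Z = 0: 241 - 4q_Z - 2(q_E) = 0.
So q_E = (309 - 2q_Z)/4 and q_Z = (241 - 2q_E)/4.
Substituting one into the other gives q_E = 377/6 and q_Z = 173/6.
Total output Q = 377/6 + 173/6 = 275/3.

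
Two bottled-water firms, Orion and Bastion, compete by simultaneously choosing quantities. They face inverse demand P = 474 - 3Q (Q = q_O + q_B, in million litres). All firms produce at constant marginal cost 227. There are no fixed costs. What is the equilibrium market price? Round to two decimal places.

309.33

Each firm earns π_i = (474 - 3Q)q_i - 227q_i.
Setting ∂π_i/∂q_i = 0 with rivals' quantities fixed: 247 - 6q_i - 3q_j = 0.
By symmetry each firm produces the same amount; substituting q_j = q_i yields q_i = 247/9.
Total output Q = 494/9, so price P = 474 - 3·(494/9) = 928/3.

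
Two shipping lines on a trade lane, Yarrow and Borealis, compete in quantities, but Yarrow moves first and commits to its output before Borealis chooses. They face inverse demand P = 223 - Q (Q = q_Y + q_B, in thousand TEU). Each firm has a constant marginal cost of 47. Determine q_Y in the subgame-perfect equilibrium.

Solve by backward induction. Given q_Y, the follower Borealis maximises π_B = (223 - q_Y - q_B)q_B - 47q_B.
Setting the follower's marginal profit to zero, 176 - q_Y - 2q_B = 0, i.e. q_B = (176 - q_Y)/2.
The leader anticipates this reaction. Substituting into P = 223 - Q gives P = 135 - (1/2)q_Y, so π_Y = (135 - (1/2)q_Y)q_Y - 47q_Y.
Maximising: ∂π_Y/∂q_Y = 88 - q_Y = 0, giving q_Y = 88.
Then q_B = (176 - 88)/2 = 44.

88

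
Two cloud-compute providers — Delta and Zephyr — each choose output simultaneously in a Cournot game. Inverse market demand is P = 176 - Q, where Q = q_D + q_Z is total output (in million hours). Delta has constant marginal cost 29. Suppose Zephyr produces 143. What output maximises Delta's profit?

2

With the rival's output fixed at 143, Delta's profit is π_D = (176 - 143 - q_D)q_D - (29q_D) = (33 - q_D)q_D - (29q_D).
∂π_D/∂q_D = 4 - 2q_D = 0, so q_D = 2.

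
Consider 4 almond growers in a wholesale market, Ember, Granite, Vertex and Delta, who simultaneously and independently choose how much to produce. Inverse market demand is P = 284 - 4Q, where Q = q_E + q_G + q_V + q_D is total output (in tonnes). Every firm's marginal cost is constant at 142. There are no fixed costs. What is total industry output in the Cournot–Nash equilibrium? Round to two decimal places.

Each firm earns π_i = (284 - 4Q)q_i - 142q_i.
First-order condition (treating rivals' output as given): 142 - 8q_i - 4·Σ_{j≠i} q_j = 0.
With identical firms every q_j equals q_i, so Σ_{j≠i} q_j = 3q_i and 142 = 20q_i, giving q_i = 71/10.
Total output Q = 71/10 + 71/10 + 71/10 + 71/10 = 142/5.

28.40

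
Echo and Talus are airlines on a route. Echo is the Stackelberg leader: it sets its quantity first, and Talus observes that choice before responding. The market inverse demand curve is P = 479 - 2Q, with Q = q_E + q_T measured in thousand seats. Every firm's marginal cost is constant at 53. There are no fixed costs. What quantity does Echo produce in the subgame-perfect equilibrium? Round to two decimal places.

106.50

The follower Talus best-responds to any q_E: π_T = (479 - 2Q)q_T - 53q_T.
∂π_T/∂q_T = 426 - 2q_E - 4q_T = 0 gives the reaction function q_T = (426 - 2q_E)/4.
Echo substitutes q_T(q_E) into its own profit: π_E = q_E(479 - 2q_E - (426 - 2q_E)/2) - 53q_E = (266 - q_E)q_E - 53q_E.
Leader FOC: 213 - 2q_E = 0, so q_E = 213/2.
Then q_T = (426 - 2·(213/2))/4 = 213/4.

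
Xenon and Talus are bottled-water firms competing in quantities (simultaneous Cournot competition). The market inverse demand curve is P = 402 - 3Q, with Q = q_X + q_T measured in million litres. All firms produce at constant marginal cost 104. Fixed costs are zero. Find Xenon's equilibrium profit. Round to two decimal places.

3289.04

Each firm earns π_i = (402 - 3Q)q_i - 104q_i.
Setting ∂π_i/∂q_i = 0 with rivals' quantities fixed: 298 - 6q_i - 3q_j = 0.
With identical firms every q_j equals q_i, so q_j = q_i and 298 = 9q_i, giving q_i = 298/9.
Price P = 402 - 3·(596/9) = 610/3.
Xenon's profit: (610/3 - 104)·(298/9) = 3289.0370.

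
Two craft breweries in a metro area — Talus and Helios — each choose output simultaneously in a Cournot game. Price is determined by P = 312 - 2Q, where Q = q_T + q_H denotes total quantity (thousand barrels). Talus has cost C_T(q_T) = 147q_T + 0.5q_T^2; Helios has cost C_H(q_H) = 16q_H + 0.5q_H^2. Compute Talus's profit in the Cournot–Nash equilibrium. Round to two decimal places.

Talus's profit: π_T = (312 - 2Q)q_T - (147q_T + (1/2)q_T²). Setting ∂π_T/∂q_T = 0: 165 - 5q_T - 2(q_H) = 0.
Helios's first-order condition: 296 - 5q_H - 2(q_T) = 0.
Best responses: q_T = (165 - 2q_H)/5, q_H = (296 - 2q_T)/5.
Substituting one into the other gives q_T = 233/21 and q_H = 1150/21.
Price P = 312 - 2·(461/7) = 1262/7.
Talus's profit: (1262/7)·(233/21) - 147·(233/21) - (1/2)(233/21)² = 307.7608.

307.76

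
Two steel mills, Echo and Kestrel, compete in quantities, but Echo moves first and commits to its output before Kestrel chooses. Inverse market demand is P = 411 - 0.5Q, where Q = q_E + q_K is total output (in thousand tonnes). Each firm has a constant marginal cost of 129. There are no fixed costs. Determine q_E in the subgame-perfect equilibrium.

Solve by backward induction. Given q_E, the follower Kestrel maximises π_K = (411 - (1/2)q_E - (1/2)q_K)q_K - 129q_K.
Follower FOC: 282 - (1/2)q_E - q_K = 0, so q_K(q_E) = (282 - (1/2)q_E).
Echo substitutes q_K(q_E) into its own profit: π_E = q_E(411 - (1/2)q_E - (282 - (1/2)q_E)/2) - 129q_E = (270 - (1/4)q_E)q_E - 129q_E.
The leader's first-order condition 141 - (1/2)q_E = 0 yields q_E = 282.
Then q_K = (282 - (1/2)·282) = 141.

282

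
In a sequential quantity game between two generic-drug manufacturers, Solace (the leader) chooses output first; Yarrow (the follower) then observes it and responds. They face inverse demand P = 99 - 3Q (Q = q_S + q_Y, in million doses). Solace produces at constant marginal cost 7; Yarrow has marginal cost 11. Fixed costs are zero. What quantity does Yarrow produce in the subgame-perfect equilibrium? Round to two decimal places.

The follower Yarrow best-responds to any q_S: π_Y = (99 - 3Q)q_Y - 11q_Y.
Setting the follower's marginal profit to zero, 88 - 3q_S - 6q_Y = 0, i.e. q_Y = (88 - 3q_S)/6.
Solace substitutes q_Y(q_S) into its own profit: π_S = q_S(99 - 3q_S - (88 - 3q_S)/2) - 7q_S = (55 - (3/2)q_S)q_S - 7q_S.
Maximising: ∂π_S/∂q_S = 48 - 3q_S = 0, giving q_S = 16.
Then q_Y = (88 - 3·16)/6 = 20/3.

6.67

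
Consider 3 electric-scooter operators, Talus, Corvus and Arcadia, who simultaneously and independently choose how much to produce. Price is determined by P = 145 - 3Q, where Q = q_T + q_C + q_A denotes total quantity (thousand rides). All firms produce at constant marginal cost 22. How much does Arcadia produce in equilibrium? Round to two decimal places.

A representative firm's profit is π_i = q_i(145 - 3Q) - 22q_i.
First-order condition (treating rivals' output as given): 123 - 6q_i - 3·Σ_{j≠i} q_j = 0.
With identical firms every q_j equals q_i, so Σ_{j≠i} q_j = 2q_i and 123 = 12q_i, giving q_i = 41/4.

10.25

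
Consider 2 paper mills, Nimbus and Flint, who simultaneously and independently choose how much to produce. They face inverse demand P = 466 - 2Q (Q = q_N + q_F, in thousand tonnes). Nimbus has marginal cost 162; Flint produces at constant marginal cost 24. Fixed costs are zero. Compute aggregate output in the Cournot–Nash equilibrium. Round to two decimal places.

124.33

Nimbus's profit: π_N = (466 - 2Q)q_N - (162q_N). Setting ∂π_N/∂q_N = 0: 304 - 4q_N - 2(q_F) = 0.
Flint's profit: π_F = (466 - 2Q)q_F - (24q_F). Setting ∂π_F/∂q_F = 0: 442 - 4q_F - 2(q_N) = 0.
Rearranging gives the reaction functions q_N = (304 - 2q_F)/4 and q_F = (442 - 2q_N)/4.
Solving the pair: q_N = 83/3, q_F = 290/3.
Total output Q = 83/3 + 290/3 = 373/3.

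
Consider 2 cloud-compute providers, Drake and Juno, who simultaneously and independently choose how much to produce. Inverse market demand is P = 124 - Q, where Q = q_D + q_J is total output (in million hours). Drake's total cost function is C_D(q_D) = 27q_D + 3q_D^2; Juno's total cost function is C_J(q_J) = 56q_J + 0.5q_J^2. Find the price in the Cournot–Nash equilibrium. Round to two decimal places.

94.87

Drake's profit: π_D = (124 - Q)q_D - (27q_D + 3q_D²). Setting ∂π_D/∂q_D = 0: 97 - 8q_D - (q_J) = 0.
Juno's first-order condition: 68 - 3q_J - (q_D) = 0.
So q_D = (97 - q_J)/8 and q_J = (68 - q_D)/3.
Substituting one into the other gives q_D = 223/23 and q_J = 447/23.
Total output Q = 670/23, so price P = 124 - 670/23 = 94.8696.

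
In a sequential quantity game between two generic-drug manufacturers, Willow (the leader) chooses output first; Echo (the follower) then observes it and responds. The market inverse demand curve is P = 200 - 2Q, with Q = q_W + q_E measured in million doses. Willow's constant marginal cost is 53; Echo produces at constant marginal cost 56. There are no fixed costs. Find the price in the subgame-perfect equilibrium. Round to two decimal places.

The follower Echo best-responds to any q_W: π_E = (200 - 2Q)q_E - 56q_E.
Setting the follower's marginal profit to zero, 144 - 2q_W - 4q_E = 0, i.e. q_E = (144 - 2q_W)/4.
Willow substitutes q_E(q_W) into its own profit: π_W = q_W(200 - 2q_W - (144 - 2q_W)/2) - 53q_W = (128 - q_W)q_W - 53q_W.
Maximising: ∂π_W/∂q_W = 75 - 2q_W = 0, giving q_W = 75/2.
Then q_E = (144 - 2·(75/2))/4 = 69/4.
Total output Q = 219/4, so price P = 200 - 2·(219/4) = 181/2.

90.50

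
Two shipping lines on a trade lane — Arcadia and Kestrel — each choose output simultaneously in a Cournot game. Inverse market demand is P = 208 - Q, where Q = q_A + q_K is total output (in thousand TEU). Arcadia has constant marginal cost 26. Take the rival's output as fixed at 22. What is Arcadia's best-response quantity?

With the rival's output fixed at 22, Arcadia's profit is π_A = (208 - 22 - q_A)q_A - (26q_A) = (186 - q_A)q_A - (26q_A).
∂π_A/∂q_A = 160 - 2q_A = 0, so q_A = 80.

80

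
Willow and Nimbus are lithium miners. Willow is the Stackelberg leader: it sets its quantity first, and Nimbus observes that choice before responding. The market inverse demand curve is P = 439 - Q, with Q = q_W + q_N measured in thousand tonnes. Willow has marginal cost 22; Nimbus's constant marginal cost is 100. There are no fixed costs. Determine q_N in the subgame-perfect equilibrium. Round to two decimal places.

Solve by backward induction. Given q_W, the follower Nimbus maximises π_N = (439 - q_W - q_N)q_N - 100q_N.
∂π_N/∂q_N = 339 - q_W - 2q_N = 0 gives the reaction function q_N = (339 - q_W)/2.
Willow substitutes q_N(q_W) into its own profit: π_W = q_W(439 - q_W - (339 - q_W)/2) - 22q_W = (539/2 - (1/2)q_W)q_W - 22q_W.
Leader FOC: 495/2 - q_W = 0, so q_W = 495/2.
Then q_N = (339 - 495/2)/2 = 183/4.

45.75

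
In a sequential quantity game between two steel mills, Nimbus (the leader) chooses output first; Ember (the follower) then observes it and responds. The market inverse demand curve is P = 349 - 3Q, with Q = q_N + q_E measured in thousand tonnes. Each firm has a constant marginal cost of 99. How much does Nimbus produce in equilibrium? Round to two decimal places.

The follower Ember best-responds to any q_N: π_E = (349 - 3Q)q_E - 99q_E.
∂π_E/∂q_E = 250 - 3q_N - 6q_E = 0 gives the reaction function q_E = (250 - 3q_N)/6.
Nimbus substitutes q_E(q_N) into its own profit: π_N = q_N(349 - 3q_N - (250 - 3q_N)/2) - 99q_N = (224 - (3/2)q_N)q_N - 99q_N.
The leader's first-order condition 125 - 3q_N = 0 yields q_N = 125/3.
Then q_E = (250 - 3·(125/3))/6 = 125/6.

41.67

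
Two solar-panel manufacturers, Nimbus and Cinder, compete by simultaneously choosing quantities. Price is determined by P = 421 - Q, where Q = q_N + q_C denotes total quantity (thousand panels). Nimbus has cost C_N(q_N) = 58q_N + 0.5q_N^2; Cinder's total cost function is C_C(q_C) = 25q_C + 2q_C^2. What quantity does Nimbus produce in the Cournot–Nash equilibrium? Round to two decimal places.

Nimbus's profit: π_N = (421 - Q)q_N - (58q_N + (1/2)q_N²). Setting ∂π_N/∂q_N = 0: 363 - 3q_N - (q_C) = 0.
Cinder's first-order condition: 396 - 6q_C - (q_N) = 0.
So q_N = (363 - q_C)/3 and q_C = (396 - q_N)/6.
Solving the pair: q_N = 1782/17, q_C = 825/17.

104.82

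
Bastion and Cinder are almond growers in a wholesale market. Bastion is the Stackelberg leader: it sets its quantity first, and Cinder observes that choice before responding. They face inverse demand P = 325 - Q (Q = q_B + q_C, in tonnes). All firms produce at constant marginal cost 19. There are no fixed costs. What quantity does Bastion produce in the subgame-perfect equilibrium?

153

The follower Cinder best-responds to any q_B: π_C = (325 - Q)q_C - 19q_C.
∂π_C/∂q_C = 306 - q_B - 2q_C = 0 gives the reaction function q_C = (306 - q_B)/2.
Bastion substitutes q_C(q_B) into its own profit: π_B = q_B(325 - q_B - (306 - q_B)/2) - 19q_B = (172 - (1/2)q_B)q_B - 19q_B.
Leader FOC: 153 - q_B = 0, so q_B = 153.
Then q_C = (306 - 153)/2 = 153/2.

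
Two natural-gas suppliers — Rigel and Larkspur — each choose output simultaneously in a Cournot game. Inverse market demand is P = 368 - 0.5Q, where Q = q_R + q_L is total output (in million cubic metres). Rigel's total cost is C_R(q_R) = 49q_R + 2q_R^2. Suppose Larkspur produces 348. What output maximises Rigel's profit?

With the rival's output fixed at 348, Rigel's profit is π_R = (368 - (1/2)·348 - (1/2)q_R)q_R - (49q_R + 2q_R²) = (194 - (1/2)q_R)q_R - (49q_R + 2q_R²).
∂π_R/∂q_R = 145 - 5q_R = 0, so q_R = 29.

29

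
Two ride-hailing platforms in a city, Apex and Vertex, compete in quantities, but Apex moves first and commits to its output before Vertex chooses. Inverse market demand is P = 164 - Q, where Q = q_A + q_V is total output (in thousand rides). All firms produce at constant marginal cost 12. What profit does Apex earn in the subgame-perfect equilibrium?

Solve by backward induction. Given q_A, the follower Vertex maximises π_V = (164 - q_A - q_V)q_V - 12q_V.
Follower FOC: 152 - q_A - 2q_V = 0, so q_V(q_A) = (152 - q_A)/2.
Apex substitutes q_V(q_A) into its own profit: π_A = q_A(164 - q_A - (152 - q_A)/2) - 12q_A = (88 - (1/2)q_A)q_A - 12q_A.
Maximising: ∂π_A/∂q_A = 76 - q_A = 0, giving q_A = 76.
Then q_V = (152 - 76)/2 = 38.
Price P = 164 - 114 = 50.
Apex's profit: (50 - 12)·76 = 2888.

2888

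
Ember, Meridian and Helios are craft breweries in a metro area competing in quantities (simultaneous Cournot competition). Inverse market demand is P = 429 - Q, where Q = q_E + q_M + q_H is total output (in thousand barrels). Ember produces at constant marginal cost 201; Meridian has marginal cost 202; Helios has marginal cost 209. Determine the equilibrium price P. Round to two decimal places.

260.25

Ember's profit: π_E = (429 - Q)q_E - (201q_E). Setting ∂π_E/∂q_E = 0: 228 - 2q_E - (q_M + q_H) = 0.
Meridian's first-order condition: 227 - 2q_M - (q_E + q_H) = 0.
Helios's first-order condition: 220 - 2q_H - (q_E + q_M) = 0.
Adding the 3 conditions: 675 − 2Q − 2Q = 0, i.e. Q = 675/4.
Back-substituting: q_E = (228 − 675/4) = 237/4, q_M = (227 − 675/4) = 233/4, q_H = (220 − 675/4) = 205/4.
Total output Q = 675/4, so price P = 429 - 675/4 = 1041/4.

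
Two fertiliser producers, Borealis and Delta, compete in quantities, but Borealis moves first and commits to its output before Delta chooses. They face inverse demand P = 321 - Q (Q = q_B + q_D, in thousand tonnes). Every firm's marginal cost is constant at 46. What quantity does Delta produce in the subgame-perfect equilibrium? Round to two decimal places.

68.75

Solve by backward induction. Given q_B, the follower Delta maximises π_D = (321 - q_B - q_D)q_D - 46q_D.
Setting the follower's marginal profit to zero, 275 - q_B - 2q_D = 0, i.e. q_D = (275 - q_B)/2.
Borealis substitutes q_D(q_B) into its own profit: π_B = q_B(321 - q_B - (275 - q_B)/2) - 46q_B = (367/2 - (1/2)q_B)q_B - 46q_B.
The leader's first-order condition 275/2 - q_B = 0 yields q_B = 275/2.
Then q_D = (275 - 275/2)/2 = 275/4.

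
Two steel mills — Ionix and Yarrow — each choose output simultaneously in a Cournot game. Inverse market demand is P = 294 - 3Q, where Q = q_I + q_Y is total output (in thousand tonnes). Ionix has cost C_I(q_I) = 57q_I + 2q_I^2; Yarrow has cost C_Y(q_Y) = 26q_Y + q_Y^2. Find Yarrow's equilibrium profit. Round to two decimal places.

Ionix's profit: π_I = (294 - 3Q)q_I - (57q_I + 2q_I²). Setting ∂π_I/∂q_I = 0: 237 - 10q_I - 3(q_Y) = 0.
Yarrow's first-order condition: 268 - 8q_Y - 3(q_I) = 0.
So q_I = (237 - 3q_Y)/10 and q_Y = (268 - 3q_I)/8.
Substituting one into the other gives q_I = 1092/71 and q_Y = 1969/71.
Price P = 294 - 3·43.1127 = 164.6620.
Yarrow's profit: 164.6620·(1969/71) - 26·(1969/71) - (1969/71)² = 3076.3428.

3076.34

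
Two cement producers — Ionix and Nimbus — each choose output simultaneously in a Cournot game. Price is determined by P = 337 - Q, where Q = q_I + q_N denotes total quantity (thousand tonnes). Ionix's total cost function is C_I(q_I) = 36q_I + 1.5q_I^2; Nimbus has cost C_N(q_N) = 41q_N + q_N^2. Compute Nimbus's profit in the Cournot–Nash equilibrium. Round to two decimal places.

7701.06

Ionix's profit: π_I = (337 - Q)q_I - (36q_I + (3/2)q_I²). Setting ∂π_I/∂q_I = 0: 301 - 5q_I - (q_N) = 0.
Nimbus's first-order condition: 296 - 4q_N - (q_I) = 0.
So q_I = (301 - q_N)/5 and q_N = (296 - q_I)/4.
Substituting one into the other gives q_I = 908/19 and q_N = 1179/19.
Price P = 337 - 109.8421 = 227.1579.
Nimbus's profit: 227.1579·(1179/19) - 41·(1179/19) - (1179/19)² = 7701.0582.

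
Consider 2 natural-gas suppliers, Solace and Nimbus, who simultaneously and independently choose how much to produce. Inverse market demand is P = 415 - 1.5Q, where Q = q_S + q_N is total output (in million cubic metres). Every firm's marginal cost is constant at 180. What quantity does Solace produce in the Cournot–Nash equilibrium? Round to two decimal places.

52.22

Each firm earns π_i = (415 - 1.5Q)q_i - 180q_i.
First-order condition (treating rivals' output as given): 235 - 3q_i - (3/2)q_j = 0.
With identical firms every q_j equals q_i, so q_j = q_i and 235 = (9/2)q_i, giving q_i = 470/9.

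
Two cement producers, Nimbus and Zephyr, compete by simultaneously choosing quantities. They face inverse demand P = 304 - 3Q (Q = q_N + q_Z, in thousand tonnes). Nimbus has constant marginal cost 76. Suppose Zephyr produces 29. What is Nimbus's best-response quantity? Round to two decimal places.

With the rival's output fixed at 29, Nimbus's profit is π_N = (304 - 3·29 - 3q_N)q_N - (76q_N) = (217 - 3q_N)q_N - (76q_N).
∂π_N/∂q_N = 141 - 6q_N = 0, so q_N = 47/2.

23.50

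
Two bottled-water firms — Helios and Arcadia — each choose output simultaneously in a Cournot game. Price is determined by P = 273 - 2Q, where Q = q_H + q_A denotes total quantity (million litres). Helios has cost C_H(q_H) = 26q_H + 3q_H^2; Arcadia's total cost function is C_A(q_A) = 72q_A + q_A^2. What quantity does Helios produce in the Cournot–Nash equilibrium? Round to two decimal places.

19.29

Helios's profit: π_H = (273 - 2Q)q_H - (26q_H + 3q_H²). Setting ∂π_H/∂q_H = 0: 247 - 10q_H - 2(q_A) = 0.
Arcadia's first-order condition: 201 - 6q_A - 2(q_H) = 0.
So q_H = (247 - 2q_A)/10 and q_A = (201 - 2q_H)/6.
Substituting one into the other gives q_H = 135/7 and q_A = 379/14.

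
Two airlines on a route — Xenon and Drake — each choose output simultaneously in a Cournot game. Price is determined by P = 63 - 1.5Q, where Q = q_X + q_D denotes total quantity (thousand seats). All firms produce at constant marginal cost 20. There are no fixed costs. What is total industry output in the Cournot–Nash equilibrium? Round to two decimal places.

Each firm earns π_i = (63 - 1.5Q)q_i - 20q_i.
First-order condition (treating rivals' output as given): 43 - 3q_i - (3/2)q_j = 0.
By symmetry each firm produces the same amount; substituting q_j = q_i yields q_i = 43/(9/2) = 86/9.
Total output Q = 86/9 + 86/9 = 172/9.

19.11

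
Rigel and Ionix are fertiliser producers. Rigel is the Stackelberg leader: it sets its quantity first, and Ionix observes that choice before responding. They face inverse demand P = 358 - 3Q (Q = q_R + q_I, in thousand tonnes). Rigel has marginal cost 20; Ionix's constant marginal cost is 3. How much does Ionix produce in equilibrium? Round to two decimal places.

Solve by backward induction. Given q_R, the follower Ionix maximises π_I = (358 - 3q_R - 3q_I)q_I - 3q_I.
∂π_I/∂q_I = 355 - 3q_R - 6q_I = 0 gives the reaction function q_I = (355 - 3q_R)/6.
The leader anticipates this reaction. Substituting into P = 358 - 3Q gives P = 361/2 - (3/2)q_R, so π_R = (361/2 - (3/2)q_R)q_R - 20q_R.
The leader's first-order condition 321/2 - 3q_R = 0 yields q_R = 107/2.
Then q_I = (355 - 3·(107/2))/6 = 389/12.

32.42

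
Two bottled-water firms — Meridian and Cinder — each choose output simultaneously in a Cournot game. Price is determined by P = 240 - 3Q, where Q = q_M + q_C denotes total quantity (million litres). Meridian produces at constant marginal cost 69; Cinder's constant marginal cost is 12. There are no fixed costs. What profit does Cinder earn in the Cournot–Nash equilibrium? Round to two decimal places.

Meridian's profit: π_M = (240 - 3Q)q_M - (69q_M). Setting ∂π_M/∂q_M = 0: 171 - 6q_M - 3(q_C) = 0.
Cinder's first-order condition: 228 - 6q_C - 3(q_M) = 0.
Best responses: q_M = (171 - 3q_C)/6, q_C = (228 - 3q_M)/6.
Substituting one into the other gives q_M = 38/3 and q_C = 95/3.
Price P = 240 - 3·(133/3) = 107.
Cinder's profit: (107 - 12)·(95/3) = 3008.3333.

3008.33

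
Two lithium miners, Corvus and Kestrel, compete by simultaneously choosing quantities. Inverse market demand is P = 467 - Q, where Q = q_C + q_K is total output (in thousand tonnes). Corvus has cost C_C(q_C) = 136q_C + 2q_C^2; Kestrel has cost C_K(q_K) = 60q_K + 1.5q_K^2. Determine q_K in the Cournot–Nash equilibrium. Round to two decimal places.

Corvus's profit: π_C = (467 - Q)q_C - (136q_C + 2q_C²). Setting ∂π_C/∂q_C = 0: 331 - 6q_C - (q_K) = 0.
Kestrel's profit: π_K = (467 - Q)q_K - (60q_K + (3/2)q_K²). Setting ∂π_K/∂q_K = 0: 407 - 5q_K - (q_C) = 0.
Best responses: q_C = (331 - q_K)/6, q_K = (407 - q_C)/5.
Substituting one into the other gives q_C = 1248/29 and q_K = 72.7931.

72.79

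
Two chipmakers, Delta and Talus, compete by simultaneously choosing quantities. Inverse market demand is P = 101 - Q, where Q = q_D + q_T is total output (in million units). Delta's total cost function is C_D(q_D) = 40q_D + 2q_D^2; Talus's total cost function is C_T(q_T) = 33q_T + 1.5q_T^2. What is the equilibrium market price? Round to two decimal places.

80.86

Delta's profit: π_D = (101 - Q)q_D - (40q_D + 2q_D²). Setting ∂π_D/∂q_D = 0: 61 - 6q_D - (q_T) = 0.
Talus's profit: π_T = (101 - Q)q_T - (33q_T + (3/2)q_T²). Setting ∂π_T/∂q_T = 0: 68 - 5q_T - (q_D) = 0.
Best responses: q_D = (61 - q_T)/6, q_T = (68 - q_D)/5.
Substituting one into the other gives q_D = 237/29 and q_T = 347/29.
Total output Q = 584/29, so price P = 101 - 584/29 = 80.8621.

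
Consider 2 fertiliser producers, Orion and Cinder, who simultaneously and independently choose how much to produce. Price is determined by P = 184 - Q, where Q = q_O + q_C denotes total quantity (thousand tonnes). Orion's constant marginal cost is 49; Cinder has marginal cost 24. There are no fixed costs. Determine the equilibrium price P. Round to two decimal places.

85.67

Orion's profit: π_O = (184 - Q)q_O - (49q_O). Setting ∂π_O/∂q_O = 0: 135 - 2q_O - (q_C) = 0.
Cinder's first-order condition: 160 - 2q_C - (q_O) = 0.
Best responses: q_O = (135 - q_C)/2, q_C = (160 - q_O)/2.
Substituting one into the other gives q_O = 110/3 and q_C = 185/3.
Total output Q = 295/3, so price P = 184 - 295/3 = 257/3.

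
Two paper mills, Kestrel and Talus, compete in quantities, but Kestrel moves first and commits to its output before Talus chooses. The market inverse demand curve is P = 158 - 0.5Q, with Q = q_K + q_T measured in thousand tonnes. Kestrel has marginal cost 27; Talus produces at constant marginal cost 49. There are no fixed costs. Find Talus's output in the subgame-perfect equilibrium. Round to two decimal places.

32.50

The follower Talus best-responds to any q_K: π_T = (158 - 0.5Q)q_T - 49q_T.
Follower FOC: 109 - (1/2)q_K - q_T = 0, so q_T(q_K) = (109 - (1/2)q_K).
Kestrel substitutes q_T(q_K) into its own profit: π_K = q_K(158 - (1/2)q_K - (109 - (1/2)q_K)/2) - 27q_K = (207/2 - (1/4)q_K)q_K - 27q_K.
Leader FOC: 153/2 - (1/2)q_K = 0, so q_K = 153.
Then q_T = (109 - (1/2)·153) = 65/2.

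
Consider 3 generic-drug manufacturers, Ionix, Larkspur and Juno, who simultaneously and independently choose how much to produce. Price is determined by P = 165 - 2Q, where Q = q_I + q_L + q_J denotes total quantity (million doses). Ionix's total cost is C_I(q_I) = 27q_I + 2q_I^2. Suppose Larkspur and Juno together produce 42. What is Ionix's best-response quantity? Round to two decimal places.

With rivals' combined output fixed at 42, Ionix's profit is π_I = (165 - 2·42 - 2q_I)q_I - (27q_I + 2q_I²) = (81 - 2q_I)q_I - (27q_I + 2q_I²).
∂π_I/∂q_I = 54 - 8q_I = 0, so q_I = 27/4.

6.75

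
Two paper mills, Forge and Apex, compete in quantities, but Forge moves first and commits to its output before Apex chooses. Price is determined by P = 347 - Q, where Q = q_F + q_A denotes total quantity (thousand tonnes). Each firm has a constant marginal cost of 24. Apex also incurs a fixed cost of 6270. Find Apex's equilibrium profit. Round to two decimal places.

250.56

Solve by backward induction. Given q_F, the follower Apex maximises π_A = (347 - q_F - q_A)q_A - 24q_A.
Follower FOC: 323 - q_F - 2q_A = 0, so q_A(q_F) = (323 - q_F)/2.
Forge substitutes q_A(q_F) into its own profit: π_F = q_F(347 - q_F - (323 - q_F)/2) - 24q_F = (371/2 - (1/2)q_F)q_F - 24q_F.
Maximising: ∂π_F/∂q_F = 323/2 - q_F = 0, giving q_F = 323/2.
Then q_A = (323 - 323/2)/2 = 323/4.
Price P = 347 - 969/4 = 419/4.
Apex's profit: (419/4 - 24)·(323/4) - 6270 = 250.5625.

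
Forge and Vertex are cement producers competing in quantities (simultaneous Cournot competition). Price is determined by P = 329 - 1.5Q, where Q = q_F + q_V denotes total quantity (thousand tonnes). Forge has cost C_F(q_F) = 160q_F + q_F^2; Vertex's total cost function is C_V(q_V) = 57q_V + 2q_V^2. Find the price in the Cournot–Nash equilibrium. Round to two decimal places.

Forge's profit: π_F = (329 - 1.5Q)q_F - (160q_F + q_F²). Setting ∂π_F/∂q_F = 0: 169 - 5q_F - (3/2)(q_V) = 0.
Vertex's first-order condition: 272 - 7q_V - (3/2)(q_F) = 0.
Best responses: q_F = (169 - (3/2)q_V)/5, q_V = (272 - (3/2)q_F)/7.
Substituting one into the other gives q_F = 23.6641 and q_V = 33.7863.
Total output Q = 57.4504, so price P = 329 - (3/2)·57.4504 = 242.8244.

242.82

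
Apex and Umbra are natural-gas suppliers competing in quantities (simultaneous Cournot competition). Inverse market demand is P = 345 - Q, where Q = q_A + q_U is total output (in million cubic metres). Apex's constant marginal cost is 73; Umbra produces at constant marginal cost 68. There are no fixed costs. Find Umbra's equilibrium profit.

Apex's profit: π_A = (345 - Q)q_A - (73q_A). Setting ∂π_A/∂q_A = 0: 272 - 2q_A - (q_U) = 0.
Umbra's first-order condition: 277 - 2q_U - (q_A) = 0.
Best responses: q_A = (272 - q_U)/2, q_U = (277 - q_A)/2.
Substituting one into the other gives q_A = 89 and q_U = 94.
Price P = 345 - 183 = 162.
Umbra's profit: (162 - 68)·94 = 8836.

8836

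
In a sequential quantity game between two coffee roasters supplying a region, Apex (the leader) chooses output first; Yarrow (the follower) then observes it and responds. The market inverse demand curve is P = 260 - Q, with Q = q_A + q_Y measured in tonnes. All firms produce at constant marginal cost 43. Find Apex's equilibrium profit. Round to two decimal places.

The follower Yarrow best-responds to any q_A: π_Y = (260 - Q)q_Y - 43q_Y.
Setting the follower's marginal profit to zero, 217 - q_A - 2q_Y = 0, i.e. q_Y = (217 - q_A)/2.
Apex substitutes q_Y(q_A) into its own profit: π_A = q_A(260 - q_A - (217 - q_A)/2) - 43q_A = (303/2 - (1/2)q_A)q_A - 43q_A.
Maximising: ∂π_A/∂q_A = 217/2 - q_A = 0, giving q_A = 217/2.
Then q_Y = (217 - 217/2)/2 = 217/4.
Price P = 260 - 651/4 = 389/4.
Apex's profit: (389/4 - 43)·(217/2) = 5886.1250.

5886.13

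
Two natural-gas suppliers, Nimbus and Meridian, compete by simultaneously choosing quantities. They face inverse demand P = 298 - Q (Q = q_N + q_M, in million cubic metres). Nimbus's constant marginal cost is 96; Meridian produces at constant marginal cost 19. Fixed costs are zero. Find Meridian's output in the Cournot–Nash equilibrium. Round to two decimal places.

Nimbus's profit: π_N = (298 - Q)q_N - (96q_N). Setting ∂π_N/∂q_N = 0: 202 - 2q_N - (q_M) = 0.
Meridian's profit: π_M = (298 - Q)q_M - (19q_M). Setting ∂π_M/∂q_M = 0: 279 - 2q_M - (q_N) = 0.
Best responses: q_N = (202 - q_M)/2, q_M = (279 - q_N)/2.
Solving the pair: q_N = 125/3, q_M = 356/3.

118.67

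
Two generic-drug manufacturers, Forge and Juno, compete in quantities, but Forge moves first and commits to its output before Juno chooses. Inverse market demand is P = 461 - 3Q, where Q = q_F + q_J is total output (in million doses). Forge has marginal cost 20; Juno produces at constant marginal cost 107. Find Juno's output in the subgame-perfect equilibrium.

The follower Juno best-responds to any q_F: π_J = (461 - 3Q)q_J - 107q_J.
∂π_J/∂q_J = 354 - 3q_F - 6q_J = 0 gives the reaction function q_J = (354 - 3q_F)/6.
Forge substitutes q_J(q_F) into its own profit: π_F = q_F(461 - 3q_F - (354 - 3q_F)/2) - 20q_F = (284 - (3/2)q_F)q_F - 20q_F.
Leader FOC: 264 - 3q_F = 0, so q_F = 88.
Then q_J = (354 - 3·88)/6 = 15.

15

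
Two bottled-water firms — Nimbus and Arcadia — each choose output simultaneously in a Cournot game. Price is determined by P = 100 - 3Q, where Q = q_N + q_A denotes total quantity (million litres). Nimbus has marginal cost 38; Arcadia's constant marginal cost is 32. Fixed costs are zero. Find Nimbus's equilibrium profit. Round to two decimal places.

Nimbus's profit: π_N = (100 - 3Q)q_N - (38q_N). Setting ∂π_N/∂q_N = 0: 62 - 6q_N - 3(q_A) = 0.
Arcadia's profit: π_A = (100 - 3Q)q_A - (32q_A). Setting ∂π_A/∂q_A = 0: 68 - 6q_A - 3(q_N) = 0.
So q_N = (62 - 3q_A)/6 and q_A = (68 - 3q_N)/6.
Substituting one into the other gives q_N = 56/9 and q_A = 74/9.
Price P = 100 - 3·(130/9) = 170/3.
Nimbus's profit: (170/3 - 38)·(56/9) = 116.1481.

116.15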